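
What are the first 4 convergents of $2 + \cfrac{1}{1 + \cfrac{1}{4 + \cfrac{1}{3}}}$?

2/1, 3/1, 14/5, 45/16

Using the convergent recurrence p_i = a_i*p_{i-1} + p_{i-2}, q_i = a_i*q_{i-1} + q_{i-2} with p_{-2}=0, p_{-1}=1, q_{-2}=1, q_{-1}=0:
  i=0: a_0=2, p_0 = 2*1 + 0 = 2, q_0 = 2*0 + 1 = 1.
  i=1: a_1=1, p_1 = 1*2 + 1 = 3, q_1 = 1*1 + 0 = 1.
  i=2: a_2=4, p_2 = 4*3 + 2 = 14, q_2 = 4*1 + 1 = 5.
  i=3: a_3=3, p_3 = 3*14 + 3 = 45, q_3 = 3*5 + 1 = 16.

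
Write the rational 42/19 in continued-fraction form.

Run the Euclidean algorithm on 42 and 19; the successive quotients are the partial quotients a_0, a_1, ... (each step inverts the fractional part left over by the previous one):
  42 = 2*19 + 4, so a_0 = 2.
  19 = 4*4 + 3, so a_1 = 4.
  4 = 1*3 + 1, so a_2 = 1.
  3 = 3*1 + 0, so a_3 = 3.
The remainder reaches 0 after 4 divisions, so the expansion has 4 partial quotients, read off in order.

[2; 4, 1, 3]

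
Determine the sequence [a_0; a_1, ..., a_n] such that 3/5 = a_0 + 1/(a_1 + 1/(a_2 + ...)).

[0; 1, 1, 2]

Run the Euclidean algorithm on 3 and 5; the successive quotients are the partial quotients a_0, a_1, ... (each step inverts the fractional part left over by the previous one):
  3 = 0*5 + 3, so a_0 = 0.
  5 = 1*3 + 2, so a_1 = 1.
  3 = 1*2 + 1, so a_2 = 1.
  2 = 2*1 + 0, so a_3 = 2.
The remainder reaches 0 after 4 divisions, so the expansion has 4 partial quotients, read off in order.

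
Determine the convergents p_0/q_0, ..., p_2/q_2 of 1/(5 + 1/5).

Using the convergent recurrence p_i = a_i*p_{i-1} + p_{i-2}, q_i = a_i*q_{i-1} + q_{i-2} with p_{-2}=0, p_{-1}=1, q_{-2}=1, q_{-1}=0:
  i=0: a_0=0, p_0 = 0*1 + 0 = 0, q_0 = 0*0 + 1 = 1.
  i=1: a_1=5, p_1 = 5*0 + 1 = 1, q_1 = 5*1 + 0 = 5.
  i=2: a_2=5, p_2 = 5*1 + 0 = 5, q_2 = 5*5 + 1 = 26.

0/1, 1/5, 5/26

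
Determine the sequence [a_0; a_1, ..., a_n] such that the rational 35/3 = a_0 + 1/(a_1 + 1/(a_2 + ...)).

[11; 1, 2]

Run the Euclidean algorithm on 35 and 3; the successive quotients are the partial quotients a_0, a_1, ... (each step inverts the fractional part left over by the previous one):
  35 = 11*3 + 2, so a_0 = 11.
  3 = 1*2 + 1, so a_1 = 1.
  2 = 2*1 + 0, so a_2 = 2.
The remainder reaches 0 after 3 divisions, so the expansion has 3 partial quotients, read off in order.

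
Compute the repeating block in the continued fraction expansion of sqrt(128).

[11; (3, 5, 3, 22)]

Write x_i = (sqrt(128) + m_i)/d_i with (m_0, d_0) = (0, 1). a_0 = floor(sqrt(128)) = 11, since 11^2 = 121 <= 128 < 144 = 12^2.
Iterate m_{i+1} = d_i*a_i - m_i, d_{i+1} = (128 - m_{i+1}^2)/d_i, a_{i+1} = floor((a_0 + m_{i+1})/d_{i+1}):
  m_1 = 1*11 - 0 = 11, d_1 = (128 - 11^2)/1 = 7/1 = 7, a_1 = floor((11 + 11)/7) = 3.
  m_2 = 7*3 - 11 = 10, d_2 = (128 - 10^2)/7 = 28/7 = 4, a_2 = floor((11 + 10)/4) = 5.
  m_3 = 4*5 - 10 = 10, d_3 = (128 - 10^2)/4 = 28/4 = 7, a_3 = floor((11 + 10)/7) = 3.
  m_4 = 7*3 - 10 = 11, d_4 = (128 - 11^2)/7 = 7/7 = 1, a_4 = floor((11 + 11)/1) = 22.
  m_5 = 1*22 - 11 = 11, d_5 = (128 - 11^2)/1 = 7/1 = 7: (m_5, d_5) = (m_1, d_1) = (11, 7), so from here the quotients repeat a_1, ..., a_4; the period length is 4.
Hence the expansion of sqrt(128) is a_0 = 11 followed by the repeating block 3, 5, 3, 22 (period 4).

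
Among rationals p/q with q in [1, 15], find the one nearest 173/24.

Expand x = 173/24 as a continued fraction with the Euclidean algorithm:
  173 = 7*24 + 5, so a_0 = 7.
  24 = 4*5 + 4, so a_1 = 4.
  5 = 1*4 + 1, so a_2 = 1.
  4 = 4*1 + 0, so a_3 = 4.
so x = [7; 4, 1, 4].
Convergents (p_i = a_i*p_{i-1} + p_{i-2}, q_i = a_i*q_{i-1} + q_{i-2} with p_{-2}=0, p_{-1}=1, q_{-2}=1, q_{-1}=0), until the denominator exceeds 15:
  i=0: a_0=7, p_0 = 7*1 + 0 = 7, q_0 = 7*0 + 1 = 1.
  i=1: a_1=4, p_1 = 4*7 + 1 = 29, q_1 = 4*1 + 0 = 4.
  i=2: a_2=1, p_2 = 1*29 + 7 = 36, q_2 = 1*4 + 1 = 5.
  i=3: a_3=4, p_3 = 4*36 + 29 = 173, q_3 = 4*5 + 4 = 24.
q_3 = 24 > 15, so the last convergent with denominator <= 15 is p_2/q_2 = 36/5.
The closest fraction with denominator <= 15 is either p_2/q_2 or the intermediate fraction (k*p_2 + p_1)/(k*q_2 + q_1) with the largest k >= 1 whose denominator stays <= 15; these approach x as k grows, and every other convergent or intermediate fraction in range is farther away.
Largest k: floor((15 - q_1)/q_2) = floor((15 - 4)/5) = 2.
That gives (2*36 + 29)/(2*5 + 4) = 101/14.
Compare the errors: |x - 36/5| = |173*5 - 36*24|/(24*5) = 1/120, and |x - 101/14| = |173*14 - 101*24|/(24*14) = 2/336.
Cross-multiplying, 2*120 = 240 < 336 = 1*336, so 2/336 is smaller: the intermediate fraction 101/14 is closer to x than 36/5.

101/14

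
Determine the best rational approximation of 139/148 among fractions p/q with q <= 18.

Expand x = 139/148 as a continued fraction with the Euclidean algorithm:
  139 = 0*148 + 139, so a_0 = 0.
  148 = 1*139 + 9, so a_1 = 1.
  139 = 15*9 + 4, so a_2 = 15.
  9 = 2*4 + 1, so a_3 = 2.
  4 = 4*1 + 0, so a_4 = 4.
so x = [0; 1, 15, 2, 4].
Convergents (p_i = a_i*p_{i-1} + p_{i-2}, q_i = a_i*q_{i-1} + q_{i-2} with p_{-2}=0, p_{-1}=1, q_{-2}=1, q_{-1}=0), until the denominator exceeds 18:
  i=0: a_0=0, p_0 = 0*1 + 0 = 0, q_0 = 0*0 + 1 = 1.
  i=1: a_1=1, p_1 = 1*0 + 1 = 1, q_1 = 1*1 + 0 = 1.
  i=2: a_2=15, p_2 = 15*1 + 0 = 15, q_2 = 15*1 + 1 = 16.
  i=3: a_3=2, p_3 = 2*15 + 1 = 31, q_3 = 2*16 + 1 = 33.
q_3 = 33 > 18, so the last convergent with denominator <= 18 is p_2/q_2 = 15/16.
The closest fraction with denominator <= 18 is either p_2/q_2 or the intermediate fraction (k*p_2 + p_1)/(k*q_2 + q_1) with the largest k >= 1 whose denominator stays <= 18; these approach x as k grows, and every other convergent or intermediate fraction in range is farther away.
Largest k: floor((18 - q_1)/q_2) = floor((18 - 1)/16) = 1.
That gives (1*15 + 1)/(1*16 + 1) = 16/17.
Compare the errors: |x - 15/16| = |139*16 - 15*148|/(148*16) = 4/2368, and |x - 16/17| = |139*17 - 16*148|/(148*17) = 5/2516.
Cross-multiplying, 4*2516 = 10064 < 11840 = 5*2368, so 4/2368 is smaller: the convergent 15/16 is closer to x than 16/17.

15/16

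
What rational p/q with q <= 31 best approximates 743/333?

29/13

Expand x = 743/333 as a continued fraction with the Euclidean algorithm:
  743 = 2*333 + 77, so a_0 = 2.
  333 = 4*77 + 25, so a_1 = 4.
  77 = 3*25 + 2, so a_2 = 3.
  25 = 12*2 + 1, so a_3 = 12.
  2 = 2*1 + 0, so a_4 = 2.
so x = [2; 4, 3, 12, 2].
Convergents (p_i = a_i*p_{i-1} + p_{i-2}, q_i = a_i*q_{i-1} + q_{i-2} with p_{-2}=0, p_{-1}=1, q_{-2}=1, q_{-1}=0), until the denominator exceeds 31:
  i=0: a_0=2, p_0 = 2*1 + 0 = 2, q_0 = 2*0 + 1 = 1.
  i=1: a_1=4, p_1 = 4*2 + 1 = 9, q_1 = 4*1 + 0 = 4.
  i=2: a_2=3, p_2 = 3*9 + 2 = 29, q_2 = 3*4 + 1 = 13.
  i=3: a_3=12, p_3 = 12*29 + 9 = 357, q_3 = 12*13 + 4 = 160.
q_3 = 160 > 31, so the last convergent with denominator <= 31 is p_2/q_2 = 29/13.
The closest fraction with denominator <= 31 is either p_2/q_2 or the intermediate fraction (k*p_2 + p_1)/(k*q_2 + q_1) with the largest k >= 1 whose denominator stays <= 31; these approach x as k grows, and every other convergent or intermediate fraction in range is farther away.
Largest k: floor((31 - q_1)/q_2) = floor((31 - 4)/13) = 2.
That gives (2*29 + 9)/(2*13 + 4) = 67/30.
Compare the errors: |x - 29/13| = |743*13 - 29*333|/(333*13) = 2/4329, and |x - 67/30| = |743*30 - 67*333|/(333*30) = 21/9990.
Cross-multiplying, 2*9990 = 19980 < 90909 = 21*4329, so 2/4329 is smaller: the convergent 29/13 is closer to x than 67/30.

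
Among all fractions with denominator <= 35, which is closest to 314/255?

Expand x = 314/255 as a continued fraction with the Euclidean algorithm:
  314 = 1*255 + 59, so a_0 = 1.
  255 = 4*59 + 19, so a_1 = 4.
  59 = 3*19 + 2, so a_2 = 3.
  19 = 9*2 + 1, so a_3 = 9.
  2 = 2*1 + 0, so a_4 = 2.
so x = [1; 4, 3, 9, 2].
Convergents (p_i = a_i*p_{i-1} + p_{i-2}, q_i = a_i*q_{i-1} + q_{i-2} with p_{-2}=0, p_{-1}=1, q_{-2}=1, q_{-1}=0), until the denominator exceeds 35:
  i=0: a_0=1, p_0 = 1*1 + 0 = 1, q_0 = 1*0 + 1 = 1.
  i=1: a_1=4, p_1 = 4*1 + 1 = 5, q_1 = 4*1 + 0 = 4.
  i=2: a_2=3, p_2 = 3*5 + 1 = 16, q_2 = 3*4 + 1 = 13.
  i=3: a_3=9, p_3 = 9*16 + 5 = 149, q_3 = 9*13 + 4 = 121.
q_3 = 121 > 35, so the last convergent with denominator <= 35 is p_2/q_2 = 16/13.
The closest fraction with denominator <= 35 is either p_2/q_2 or the intermediate fraction (k*p_2 + p_1)/(k*q_2 + q_1) with the largest k >= 1 whose denominator stays <= 35; these approach x as k grows, and every other convergent or intermediate fraction in range is farther away.
Largest k: floor((35 - q_1)/q_2) = floor((35 - 4)/13) = 2.
That gives (2*16 + 5)/(2*13 + 4) = 37/30.
Compare the errors: |x - 16/13| = |314*13 - 16*255|/(255*13) = 2/3315, and |x - 37/30| = |314*30 - 37*255|/(255*30) = 15/7650.
Cross-multiplying, 2*7650 = 15300 < 49725 = 15*3315, so 2/3315 is smaller: the convergent 16/13 is closer to x than 37/30.

16/13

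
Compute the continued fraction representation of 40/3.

Run the Euclidean algorithm on 40 and 3; the successive quotients are the partial quotients a_0, a_1, ... (each step inverts the fractional part left over by the previous one):
  40 = 13*3 + 1, so a_0 = 13.
  3 = 3*1 + 0, so a_1 = 3.
The remainder reaches 0 after 2 divisions, so the expansion has 2 partial quotients, read off in order.

[13; 3]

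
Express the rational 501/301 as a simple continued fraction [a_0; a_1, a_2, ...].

Run the Euclidean algorithm on 501 and 301; the successive quotients are the partial quotients a_0, a_1, ... (each step inverts the fractional part left over by the previous one):
  501 = 1*301 + 200, so a_0 = 1.
  301 = 1*200 + 101, so a_1 = 1.
  200 = 1*101 + 99, so a_2 = 1.
  101 = 1*99 + 2, so a_3 = 1.
  99 = 49*2 + 1, so a_4 = 49.
  2 = 2*1 + 0, so a_5 = 2.
The remainder reaches 0 after 6 divisions, so the expansion has 6 partial quotients, read off in order.

[1; 1, 1, 1, 49, 2]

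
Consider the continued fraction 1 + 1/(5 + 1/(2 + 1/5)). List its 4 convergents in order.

1/1, 6/5, 13/11, 71/60

Using the convergent recurrence p_i = a_i*p_{i-1} + p_{i-2}, q_i = a_i*q_{i-1} + q_{i-2} with p_{-2}=0, p_{-1}=1, q_{-2}=1, q_{-1}=0:
  i=0: a_0=1, p_0 = 1*1 + 0 = 1, q_0 = 1*0 + 1 = 1.
  i=1: a_1=5, p_1 = 5*1 + 1 = 6, q_1 = 5*1 + 0 = 5.
  i=2: a_2=2, p_2 = 2*6 + 1 = 13, q_2 = 2*5 + 1 = 11.
  i=3: a_3=5, p_3 = 5*13 + 6 = 71, q_3 = 5*11 + 5 = 60.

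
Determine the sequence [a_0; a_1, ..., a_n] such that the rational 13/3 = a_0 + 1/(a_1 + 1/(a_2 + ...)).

[4; 3]

Run the Euclidean algorithm on 13 and 3; the successive quotients are the partial quotients a_0, a_1, ... (each step inverts the fractional part left over by the previous one):
  13 = 4*3 + 1, so a_0 = 4.
  3 = 3*1 + 0, so a_1 = 3.
The remainder reaches 0 after 2 divisions, so the expansion has 2 partial quotients, read off in order.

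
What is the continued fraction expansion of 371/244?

Run the Euclidean algorithm on 371 and 244; the successive quotients are the partial quotients a_0, a_1, ... (each step inverts the fractional part left over by the previous one):
  371 = 1*244 + 127, so a_0 = 1.
  244 = 1*127 + 117, so a_1 = 1.
  127 = 1*117 + 10, so a_2 = 1.
  117 = 11*10 + 7, so a_3 = 11.
  10 = 1*7 + 3, so a_4 = 1.
  7 = 2*3 + 1, so a_5 = 2.
  3 = 3*1 + 0, so a_6 = 3.
The remainder reaches 0 after 7 divisions, so the expansion has 7 partial quotients, read off in order.

[1; 1, 1, 11, 1, 2, 3]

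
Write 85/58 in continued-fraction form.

Run the Euclidean algorithm on 85 and 58; the successive quotients are the partial quotients a_0, a_1, ... (each step inverts the fractional part left over by the previous one):
  85 = 1*58 + 27, so a_0 = 1.
  58 = 2*27 + 4, so a_1 = 2.
  27 = 6*4 + 3, so a_2 = 6.
  4 = 1*3 + 1, so a_3 = 1.
  3 = 3*1 + 0, so a_4 = 3.
The remainder reaches 0 after 5 divisions, so the expansion has 5 partial quotients, read off in order.

[1; 2, 6, 1, 3]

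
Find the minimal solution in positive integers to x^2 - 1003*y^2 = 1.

First expand sqrt(1003) as a continued fraction. With x_i = (sqrt(1003) + m_i)/d_i and (m_0, d_0) = (0, 1): a_0 = floor(sqrt(1003)) = 31, since 31^2 = 961 <= 1003 < 1024 = 32^2.
Iterate m_{i+1} = d_i*a_i - m_i, d_{i+1} = (1003 - m_{i+1}^2)/d_i, a_{i+1} = floor((a_0 + m_{i+1})/d_{i+1}):
  m_1 = 1*31 - 0 = 31, d_1 = (1003 - 31^2)/1 = 42/1 = 42, a_1 = floor((31 + 31)/42) = 1.
  m_2 = 42*1 - 31 = 11, d_2 = (1003 - 11^2)/42 = 882/42 = 21, a_2 = floor((31 + 11)/21) = 2.
  m_3 = 21*2 - 11 = 31, d_3 = (1003 - 31^2)/21 = 42/21 = 2, a_3 = floor((31 + 31)/2) = 31.
  m_4 = 2*31 - 31 = 31, d_4 = (1003 - 31^2)/2 = 42/2 = 21, a_4 = floor((31 + 31)/21) = 2.
  m_5 = 21*2 - 31 = 11, d_5 = (1003 - 11^2)/21 = 882/21 = 42, a_5 = floor((31 + 11)/42) = 1.
  m_6 = 42*1 - 11 = 31, d_6 = (1003 - 31^2)/42 = 42/42 = 1, a_6 = floor((31 + 31)/1) = 62.
  m_7 = 1*62 - 31 = 31, d_7 = (1003 - 31^2)/1 = 42/1 = 42: (m_7, d_7) = (m_1, d_1) = (31, 42), so from here the quotients repeat a_1, ..., a_6; the period length is 6.
So sqrt(1003) = [31; (1, 2, 31, 2, 1, 62)] with period length k = 6.
k is even, so the fundamental solution of x^2 - 1003y^2 = 1 is (p_{k-1}, q_{k-1}) = (p_5, q_5); compute convergents through index 5.
Convergents (p_i = a_i*p_{i-1} + p_{i-2}, q_i = a_i*q_{i-1} + q_{i-2} with p_{-2}=0, p_{-1}=1, q_{-2}=1, q_{-1}=0):
  i=0: a_0=31, p_0 = 31*1 + 0 = 31, q_0 = 31*0 + 1 = 1.
  i=1: a_1=1, p_1 = 1*31 + 1 = 32, q_1 = 1*1 + 0 = 1.
  i=2: a_2=2, p_2 = 2*32 + 31 = 95, q_2 = 2*1 + 1 = 3.
  i=3: a_3=31, p_3 = 31*95 + 32 = 2977, q_3 = 31*3 + 1 = 94.
  i=4: a_4=2, p_4 = 2*2977 + 95 = 6049, q_4 = 2*94 + 3 = 191.
  i=5: a_5=1, p_5 = 1*6049 + 2977 = 9026, q_5 = 1*191 + 94 = 285.
Check: 9026^2 - 1003*285^2 = 81468676 - 81468675 = 1, so (x, y) = (9026, 285) solves the equation, and by the theorem it is the least positive solution.

(x, y) = (9026, 285)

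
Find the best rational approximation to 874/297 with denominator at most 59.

Expand x = 874/297 as a continued fraction with the Euclidean algorithm:
  874 = 2*297 + 280, so a_0 = 2.
  297 = 1*280 + 17, so a_1 = 1.
  280 = 16*17 + 8, so a_2 = 16.
  17 = 2*8 + 1, so a_3 = 2.
  8 = 8*1 + 0, so a_4 = 8.
so x = [2; 1, 16, 2, 8].
Convergents (p_i = a_i*p_{i-1} + p_{i-2}, q_i = a_i*q_{i-1} + q_{i-2} with p_{-2}=0, p_{-1}=1, q_{-2}=1, q_{-1}=0), until the denominator exceeds 59:
  i=0: a_0=2, p_0 = 2*1 + 0 = 2, q_0 = 2*0 + 1 = 1.
  i=1: a_1=1, p_1 = 1*2 + 1 = 3, q_1 = 1*1 + 0 = 1.
  i=2: a_2=16, p_2 = 16*3 + 2 = 50, q_2 = 16*1 + 1 = 17.
  i=3: a_3=2, p_3 = 2*50 + 3 = 103, q_3 = 2*17 + 1 = 35.
  i=4: a_4=8, p_4 = 8*103 + 50 = 874, q_4 = 8*35 + 17 = 297.
q_4 = 297 > 59, so the last convergent with denominator <= 59 is p_3/q_3 = 103/35.
The closest fraction with denominator <= 59 is either p_3/q_3 or the intermediate fraction (k*p_3 + p_2)/(k*q_3 + q_2) with the largest k >= 1 whose denominator stays <= 59; these approach x as k grows, and every other convergent or intermediate fraction in range is farther away.
Largest k: floor((59 - q_2)/q_3) = floor((59 - 17)/35) = 1.
That gives (1*103 + 50)/(1*35 + 17) = 153/52.
Compare the errors: |x - 103/35| = |874*35 - 103*297|/(297*35) = 1/10395, and |x - 153/52| = |874*52 - 153*297|/(297*52) = 7/15444.
Cross-multiplying, 1*15444 = 15444 < 72765 = 7*10395, so 1/10395 is smaller: the convergent 103/35 is closer to x than 153/52.

103/35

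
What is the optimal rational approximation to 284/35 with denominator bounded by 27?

Expand x = 284/35 as a continued fraction with the Euclidean algorithm:
  284 = 8*35 + 4, so a_0 = 8.
  35 = 8*4 + 3, so a_1 = 8.
  4 = 1*3 + 1, so a_2 = 1.
  3 = 3*1 + 0, so a_3 = 3.
so x = [8; 8, 1, 3].
Convergents (p_i = a_i*p_{i-1} + p_{i-2}, q_i = a_i*q_{i-1} + q_{i-2} with p_{-2}=0, p_{-1}=1, q_{-2}=1, q_{-1}=0), until the denominator exceeds 27:
  i=0: a_0=8, p_0 = 8*1 + 0 = 8, q_0 = 8*0 + 1 = 1.
  i=1: a_1=8, p_1 = 8*8 + 1 = 65, q_1 = 8*1 + 0 = 8.
  i=2: a_2=1, p_2 = 1*65 + 8 = 73, q_2 = 1*8 + 1 = 9.
  i=3: a_3=3, p_3 = 3*73 + 65 = 284, q_3 = 3*9 + 8 = 35.
q_3 = 35 > 27, so the last convergent with denominator <= 27 is p_2/q_2 = 73/9.
The closest fraction with denominator <= 27 is either p_2/q_2 or the intermediate fraction (k*p_2 + p_1)/(k*q_2 + q_1) with the largest k >= 1 whose denominator stays <= 27; these approach x as k grows, and every other convergent or intermediate fraction in range is farther away.
Largest k: floor((27 - q_1)/q_2) = floor((27 - 8)/9) = 2.
That gives (2*73 + 65)/(2*9 + 8) = 211/26.
Compare the errors: |x - 73/9| = |284*9 - 73*35|/(35*9) = 1/315, and |x - 211/26| = |284*26 - 211*35|/(35*26) = 1/910.
Cross-multiplying, 1*315 = 315 < 910 = 1*910, so 1/910 is smaller: the intermediate fraction 211/26 is closer to x than 73/9.

211/26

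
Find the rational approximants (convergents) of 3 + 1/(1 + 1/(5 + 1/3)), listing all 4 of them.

3/1, 4/1, 23/6, 73/19

Using the convergent recurrence p_i = a_i*p_{i-1} + p_{i-2}, q_i = a_i*q_{i-1} + q_{i-2} with p_{-2}=0, p_{-1}=1, q_{-2}=1, q_{-1}=0:
  i=0: a_0=3, p_0 = 3*1 + 0 = 3, q_0 = 3*0 + 1 = 1.
  i=1: a_1=1, p_1 = 1*3 + 1 = 4, q_1 = 1*1 + 0 = 1.
  i=2: a_2=5, p_2 = 5*4 + 3 = 23, q_2 = 5*1 + 1 = 6.
  i=3: a_3=3, p_3 = 3*23 + 4 = 73, q_3 = 3*6 + 1 = 19.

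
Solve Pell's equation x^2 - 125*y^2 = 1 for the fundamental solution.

(x, y) = (930249, 83204)

First expand sqrt(125) as a continued fraction. With x_i = (sqrt(125) + m_i)/d_i and (m_0, d_0) = (0, 1): a_0 = floor(sqrt(125)) = 11, since 11^2 = 121 <= 125 < 144 = 12^2.
Iterate m_{i+1} = d_i*a_i - m_i, d_{i+1} = (125 - m_{i+1}^2)/d_i, a_{i+1} = floor((a_0 + m_{i+1})/d_{i+1}):
  m_1 = 1*11 - 0 = 11, d_1 = (125 - 11^2)/1 = 4/1 = 4, a_1 = floor((11 + 11)/4) = 5.
  m_2 = 4*5 - 11 = 9, d_2 = (125 - 9^2)/4 = 44/4 = 11, a_2 = floor((11 + 9)/11) = 1.
  m_3 = 11*1 - 9 = 2, d_3 = (125 - 2^2)/11 = 121/11 = 11, a_3 = floor((11 + 2)/11) = 1.
  m_4 = 11*1 - 2 = 9, d_4 = (125 - 9^2)/11 = 44/11 = 4, a_4 = floor((11 + 9)/4) = 5.
  m_5 = 4*5 - 9 = 11, d_5 = (125 - 11^2)/4 = 4/4 = 1, a_5 = floor((11 + 11)/1) = 22.
  m_6 = 1*22 - 11 = 11, d_6 = (125 - 11^2)/1 = 4/1 = 4: (m_6, d_6) = (m_1, d_1) = (11, 4), so from here the quotients repeat a_1, ..., a_5; the period length is 5.
So sqrt(125) = [11; (5, 1, 1, 5, 22)] with period length k = 5.
k is odd, so (p_{k-1}, q_{k-1}) only solves x^2 - 125y^2 = -1 and the fundamental solution of x^2 - 125y^2 = 1 is (p_{2k-1}, q_{2k-1}) = (p_9, q_9); compute convergents through index 9, running through the period twice.
Convergents (p_i = a_i*p_{i-1} + p_{i-2}, q_i = a_i*q_{i-1} + q_{i-2} with p_{-2}=0, p_{-1}=1, q_{-2}=1, q_{-1}=0):
  i=0: a_0=11, p_0 = 11*1 + 0 = 11, q_0 = 11*0 + 1 = 1.
  i=1: a_1=5, p_1 = 5*11 + 1 = 56, q_1 = 5*1 + 0 = 5.
  i=2: a_2=1, p_2 = 1*56 + 11 = 67, q_2 = 1*5 + 1 = 6.
  i=3: a_3=1, p_3 = 1*67 + 56 = 123, q_3 = 1*6 + 5 = 11.
  i=4: a_4=5, p_4 = 5*123 + 67 = 682, q_4 = 5*11 + 6 = 61.
  i=5: a_5=22, p_5 = 22*682 + 123 = 15127, q_5 = 22*61 + 11 = 1353.
  i=6: a_6=5, p_6 = 5*15127 + 682 = 76317, q_6 = 5*1353 + 61 = 6826.
  i=7: a_7=1, p_7 = 1*76317 + 15127 = 91444, q_7 = 1*6826 + 1353 = 8179.
  i=8: a_8=1, p_8 = 1*91444 + 76317 = 167761, q_8 = 1*8179 + 6826 = 15005.
  i=9: a_9=5, p_9 = 5*167761 + 91444 = 930249, q_9 = 5*15005 + 8179 = 83204.
Indeed p_4^2 - 125*q_4^2 = 465124 - 465125 = -1, not +1.
Check: 930249^2 - 125*83204^2 = 865363202001 - 865363202000 = 1, so (x, y) = (930249, 83204) solves the equation, and by the theorem it is the least positive solution.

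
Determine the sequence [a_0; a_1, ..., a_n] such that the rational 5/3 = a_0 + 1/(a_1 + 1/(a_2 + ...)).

[1; 1, 2]

Run the Euclidean algorithm on 5 and 3; the successive quotients are the partial quotients a_0, a_1, ... (each step inverts the fractional part left over by the previous one):
  5 = 1*3 + 2, so a_0 = 1.
  3 = 1*2 + 1, so a_1 = 1.
  2 = 2*1 + 0, so a_2 = 2.
The remainder reaches 0 after 3 divisions, so the expansion has 3 partial quotients, read off in order.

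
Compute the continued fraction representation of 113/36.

[3; 7, 5]

Run the Euclidean algorithm on 113 and 36; the successive quotients are the partial quotients a_0, a_1, ... (each step inverts the fractional part left over by the previous one):
  113 = 3*36 + 5, so a_0 = 3.
  36 = 7*5 + 1, so a_1 = 7.
  5 = 5*1 + 0, so a_2 = 5.
The remainder reaches 0 after 3 divisions, so the expansion has 3 partial quotients, read off in order.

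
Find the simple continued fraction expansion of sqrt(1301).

[36; (14, 2, 2, 2, 2, 14, 72)]

Write x_i = (sqrt(1301) + m_i)/d_i with (m_0, d_0) = (0, 1). a_0 = floor(sqrt(1301)) = 36, since 36^2 = 1296 <= 1301 < 1369 = 37^2.
Iterate m_{i+1} = d_i*a_i - m_i, d_{i+1} = (1301 - m_{i+1}^2)/d_i, a_{i+1} = floor((a_0 + m_{i+1})/d_{i+1}):
  m_1 = 1*36 - 0 = 36, d_1 = (1301 - 36^2)/1 = 5/1 = 5, a_1 = floor((36 + 36)/5) = 14.
  m_2 = 5*14 - 36 = 34, d_2 = (1301 - 34^2)/5 = 145/5 = 29, a_2 = floor((36 + 34)/29) = 2.
  m_3 = 29*2 - 34 = 24, d_3 = (1301 - 24^2)/29 = 725/29 = 25, a_3 = floor((36 + 24)/25) = 2.
  m_4 = 25*2 - 24 = 26, d_4 = (1301 - 26^2)/25 = 625/25 = 25, a_4 = floor((36 + 26)/25) = 2.
  m_5 = 25*2 - 26 = 24, d_5 = (1301 - 24^2)/25 = 725/25 = 29, a_5 = floor((36 + 24)/29) = 2.
  m_6 = 29*2 - 24 = 34, d_6 = (1301 - 34^2)/29 = 145/29 = 5, a_6 = floor((36 + 34)/5) = 14.
  m_7 = 5*14 - 34 = 36, d_7 = (1301 - 36^2)/5 = 5/5 = 1, a_7 = floor((36 + 36)/1) = 72.
  m_8 = 1*72 - 36 = 36, d_8 = (1301 - 36^2)/1 = 5/1 = 5: (m_8, d_8) = (m_1, d_1) = (36, 5), so from here the quotients repeat a_1, ..., a_7; the period length is 7.
Hence the expansion of sqrt(1301) is a_0 = 36 followed by the repeating block 14, 2, 2, 2, 2, 14, 72 (period 7).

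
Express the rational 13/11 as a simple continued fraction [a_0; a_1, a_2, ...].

Run the Euclidean algorithm on 13 and 11; the successive quotients are the partial quotients a_0, a_1, ... (each step inverts the fractional part left over by the previous one):
  13 = 1*11 + 2, so a_0 = 1.
  11 = 5*2 + 1, so a_1 = 5.
  2 = 2*1 + 0, so a_2 = 2.
The remainder reaches 0 after 3 divisions, so the expansion has 3 partial quotients, read off in order.

[1; 5, 2]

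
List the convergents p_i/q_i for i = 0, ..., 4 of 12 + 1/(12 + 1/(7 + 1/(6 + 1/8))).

12/1, 145/12, 1027/85, 6307/522, 51483/4261

Using the convergent recurrence p_i = a_i*p_{i-1} + p_{i-2}, q_i = a_i*q_{i-1} + q_{i-2} with p_{-2}=0, p_{-1}=1, q_{-2}=1, q_{-1}=0:
  i=0: a_0=12, p_0 = 12*1 + 0 = 12, q_0 = 12*0 + 1 = 1.
  i=1: a_1=12, p_1 = 12*12 + 1 = 145, q_1 = 12*1 + 0 = 12.
  i=2: a_2=7, p_2 = 7*145 + 12 = 1027, q_2 = 7*12 + 1 = 85.
  i=3: a_3=6, p_3 = 6*1027 + 145 = 6307, q_3 = 6*85 + 12 = 522.
  i=4: a_4=8, p_4 = 8*6307 + 1027 = 51483, q_4 = 8*522 + 85 = 4261.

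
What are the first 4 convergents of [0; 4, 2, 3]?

0/1, 1/4, 2/9, 7/31

Using the convergent recurrence p_i = a_i*p_{i-1} + p_{i-2}, q_i = a_i*q_{i-1} + q_{i-2} with p_{-2}=0, p_{-1}=1, q_{-2}=1, q_{-1}=0:
  i=0: a_0=0, p_0 = 0*1 + 0 = 0, q_0 = 0*0 + 1 = 1.
  i=1: a_1=4, p_1 = 4*0 + 1 = 1, q_1 = 4*1 + 0 = 4.
  i=2: a_2=2, p_2 = 2*1 + 0 = 2, q_2 = 2*4 + 1 = 9.
  i=3: a_3=3, p_3 = 3*2 + 1 = 7, q_3 = 3*9 + 4 = 31.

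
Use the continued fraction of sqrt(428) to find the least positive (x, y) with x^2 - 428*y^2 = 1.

(x, y) = (1850887, 89466)

First expand sqrt(428) as a continued fraction. With x_i = (sqrt(428) + m_i)/d_i and (m_0, d_0) = (0, 1): a_0 = floor(sqrt(428)) = 20, since 20^2 = 400 <= 428 < 441 = 21^2.
Iterate m_{i+1} = d_i*a_i - m_i, d_{i+1} = (428 - m_{i+1}^2)/d_i, a_{i+1} = floor((a_0 + m_{i+1})/d_{i+1}):
  m_1 = 1*20 - 0 = 20, d_1 = (428 - 20^2)/1 = 28/1 = 28, a_1 = floor((20 + 20)/28) = 1.
  m_2 = 28*1 - 20 = 8, d_2 = (428 - 8^2)/28 = 364/28 = 13, a_2 = floor((20 + 8)/13) = 2.
  m_3 = 13*2 - 8 = 18, d_3 = (428 - 18^2)/13 = 104/13 = 8, a_3 = floor((20 + 18)/8) = 4.
  m_4 = 8*4 - 18 = 14, d_4 = (428 - 14^2)/8 = 232/8 = 29, a_4 = floor((20 + 14)/29) = 1.
  m_5 = 29*1 - 14 = 15, d_5 = (428 - 15^2)/29 = 203/29 = 7, a_5 = floor((20 + 15)/7) = 5.
  m_6 = 7*5 - 15 = 20, d_6 = (428 - 20^2)/7 = 28/7 = 4, a_6 = floor((20 + 20)/4) = 10.
  m_7 = 4*10 - 20 = 20, d_7 = (428 - 20^2)/4 = 28/4 = 7, a_7 = floor((20 + 20)/7) = 5.
  m_8 = 7*5 - 20 = 15, d_8 = (428 - 15^2)/7 = 203/7 = 29, a_8 = floor((20 + 15)/29) = 1.
  m_9 = 29*1 - 15 = 14, d_9 = (428 - 14^2)/29 = 232/29 = 8, a_9 = floor((20 + 14)/8) = 4.
  m_10 = 8*4 - 14 = 18, d_10 = (428 - 18^2)/8 = 104/8 = 13, a_10 = floor((20 + 18)/13) = 2.
  m_11 = 13*2 - 18 = 8, d_11 = (428 - 8^2)/13 = 364/13 = 28, a_11 = floor((20 + 8)/28) = 1.
  m_12 = 28*1 - 8 = 20, d_12 = (428 - 20^2)/28 = 28/28 = 1, a_12 = floor((20 + 20)/1) = 40.
  m_13 = 1*40 - 20 = 20, d_13 = (428 - 20^2)/1 = 28/1 = 28: (m_13, d_13) = (m_1, d_1) = (20, 28), so from here the quotients repeat a_1, ..., a_12; the period length is 12.
So sqrt(428) = [20; (1, 2, 4, 1, 5, 10, 5, 1, 4, 2, 1, 40)] with period length k = 12.
k is even, so the fundamental solution of x^2 - 428y^2 = 1 is (p_{k-1}, q_{k-1}) = (p_11, q_11); compute convergents through index 11.
Convergents (p_i = a_i*p_{i-1} + p_{i-2}, q_i = a_i*q_{i-1} + q_{i-2} with p_{-2}=0, p_{-1}=1, q_{-2}=1, q_{-1}=0):
  i=0: a_0=20, p_0 = 20*1 + 0 = 20, q_0 = 20*0 + 1 = 1.
  i=1: a_1=1, p_1 = 1*20 + 1 = 21, q_1 = 1*1 + 0 = 1.
  i=2: a_2=2, p_2 = 2*21 + 20 = 62, q_2 = 2*1 + 1 = 3.
  i=3: a_3=4, p_3 = 4*62 + 21 = 269, q_3 = 4*3 + 1 = 13.
  i=4: a_4=1, p_4 = 1*269 + 62 = 331, q_4 = 1*13 + 3 = 16.
  i=5: a_5=5, p_5 = 5*331 + 269 = 1924, q_5 = 5*16 + 13 = 93.
  i=6: a_6=10, p_6 = 10*1924 + 331 = 19571, q_6 = 10*93 + 16 = 946.
  i=7: a_7=5, p_7 = 5*19571 + 1924 = 99779, q_7 = 5*946 + 93 = 4823.
  i=8: a_8=1, p_8 = 1*99779 + 19571 = 119350, q_8 = 1*4823 + 946 = 5769.
  i=9: a_9=4, p_9 = 4*119350 + 99779 = 577179, q_9 = 4*5769 + 4823 = 27899.
  i=10: a_10=2, p_10 = 2*577179 + 119350 = 1273708, q_10 = 2*27899 + 5769 = 61567.
  i=11: a_11=1, p_11 = 1*1273708 + 577179 = 1850887, q_11 = 1*61567 + 27899 = 89466.
Check: 1850887^2 - 428*89466^2 = 3425782686769 - 3425782686768 = 1, so (x, y) = (1850887, 89466) solves the equation, and by the theorem it is the least positive solution.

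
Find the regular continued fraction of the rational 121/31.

Run the Euclidean algorithm on 121 and 31; the successive quotients are the partial quotients a_0, a_1, ... (each step inverts the fractional part left over by the previous one):
  121 = 3*31 + 28, so a_0 = 3.
  31 = 1*28 + 3, so a_1 = 1.
  28 = 9*3 + 1, so a_2 = 9.
  3 = 3*1 + 0, so a_3 = 3.
The remainder reaches 0 after 4 divisions, so the expansion has 4 partial quotients, read off in order.

[3; 1, 9, 3]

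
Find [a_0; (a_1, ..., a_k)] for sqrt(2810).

Write x_i = (sqrt(2810) + m_i)/d_i with (m_0, d_0) = (0, 1). a_0 = floor(sqrt(2810)) = 53, since 53^2 = 2809 <= 2810 < 2916 = 54^2.
Iterate m_{i+1} = d_i*a_i - m_i, d_{i+1} = (2810 - m_{i+1}^2)/d_i, a_{i+1} = floor((a_0 + m_{i+1})/d_{i+1}):
  m_1 = 1*53 - 0 = 53, d_1 = (2810 - 53^2)/1 = 1/1 = 1, a_1 = floor((53 + 53)/1) = 106.
  m_2 = 1*106 - 53 = 53, d_2 = (2810 - 53^2)/1 = 1/1 = 1: (m_2, d_2) = (m_1, d_1) = (53, 1), so from here the quotient a_1 repeats; the period length is 1.
Hence the expansion of sqrt(2810) is a_0 = 53 followed by the repeating block 106 (period 1).

[53; (106)]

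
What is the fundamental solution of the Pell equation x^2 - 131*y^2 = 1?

First expand sqrt(131) as a continued fraction. With x_i = (sqrt(131) + m_i)/d_i and (m_0, d_0) = (0, 1): a_0 = floor(sqrt(131)) = 11, since 11^2 = 121 <= 131 < 144 = 12^2.
Iterate m_{i+1} = d_i*a_i - m_i, d_{i+1} = (131 - m_{i+1}^2)/d_i, a_{i+1} = floor((a_0 + m_{i+1})/d_{i+1}):
  m_1 = 1*11 - 0 = 11, d_1 = (131 - 11^2)/1 = 10/1 = 10, a_1 = floor((11 + 11)/10) = 2.
  m_2 = 10*2 - 11 = 9, d_2 = (131 - 9^2)/10 = 50/10 = 5, a_2 = floor((11 + 9)/5) = 4.
  m_3 = 5*4 - 9 = 11, d_3 = (131 - 11^2)/5 = 10/5 = 2, a_3 = floor((11 + 11)/2) = 11.
  m_4 = 2*11 - 11 = 11, d_4 = (131 - 11^2)/2 = 10/2 = 5, a_4 = floor((11 + 11)/5) = 4.
  m_5 = 5*4 - 11 = 9, d_5 = (131 - 9^2)/5 = 50/5 = 10, a_5 = floor((11 + 9)/10) = 2.
  m_6 = 10*2 - 9 = 11, d_6 = (131 - 11^2)/10 = 10/10 = 1, a_6 = floor((11 + 11)/1) = 22.
  m_7 = 1*22 - 11 = 11, d_7 = (131 - 11^2)/1 = 10/1 = 10: (m_7, d_7) = (m_1, d_1) = (11, 10), so from here the quotients repeat a_1, ..., a_6; the period length is 6.
So sqrt(131) = [11; (2, 4, 11, 4, 2, 22)] with period length k = 6.
k is even, so the fundamental solution of x^2 - 131y^2 = 1 is (p_{k-1}, q_{k-1}) = (p_5, q_5); compute convergents through index 5.
Convergents (p_i = a_i*p_{i-1} + p_{i-2}, q_i = a_i*q_{i-1} + q_{i-2} with p_{-2}=0, p_{-1}=1, q_{-2}=1, q_{-1}=0):
  i=0: a_0=11, p_0 = 11*1 + 0 = 11, q_0 = 11*0 + 1 = 1.
  i=1: a_1=2, p_1 = 2*11 + 1 = 23, q_1 = 2*1 + 0 = 2.
  i=2: a_2=4, p_2 = 4*23 + 11 = 103, q_2 = 4*2 + 1 = 9.
  i=3: a_3=11, p_3 = 11*103 + 23 = 1156, q_3 = 11*9 + 2 = 101.
  i=4: a_4=4, p_4 = 4*1156 + 103 = 4727, q_4 = 4*101 + 9 = 413.
  i=5: a_5=2, p_5 = 2*4727 + 1156 = 10610, q_5 = 2*413 + 101 = 927.
Check: 10610^2 - 131*927^2 = 112572100 - 112572099 = 1, so (x, y) = (10610, 927) solves the equation, and by the theorem it is the least positive solution.

(x, y) = (10610, 927)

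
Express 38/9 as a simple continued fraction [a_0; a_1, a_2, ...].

Run the Euclidean algorithm on 38 and 9; the successive quotients are the partial quotients a_0, a_1, ... (each step inverts the fractional part left over by the previous one):
  38 = 4*9 + 2, so a_0 = 4.
  9 = 4*2 + 1, so a_1 = 4.
  2 = 2*1 + 0, so a_2 = 2.
The remainder reaches 0 after 3 divisions, so the expansion has 3 partial quotients, read off in order.

[4; 4, 2]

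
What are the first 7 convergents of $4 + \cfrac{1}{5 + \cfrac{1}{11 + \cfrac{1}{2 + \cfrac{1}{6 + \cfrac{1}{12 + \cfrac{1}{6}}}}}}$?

Using the convergent recurrence p_i = a_i*p_{i-1} + p_{i-2}, q_i = a_i*q_{i-1} + q_{i-2} with p_{-2}=0, p_{-1}=1, q_{-2}=1, q_{-1}=0:
  i=0: a_0=4, p_0 = 4*1 + 0 = 4, q_0 = 4*0 + 1 = 1.
  i=1: a_1=5, p_1 = 5*4 + 1 = 21, q_1 = 5*1 + 0 = 5.
  i=2: a_2=11, p_2 = 11*21 + 4 = 235, q_2 = 11*5 + 1 = 56.
  i=3: a_3=2, p_3 = 2*235 + 21 = 491, q_3 = 2*56 + 5 = 117.
  i=4: a_4=6, p_4 = 6*491 + 235 = 3181, q_4 = 6*117 + 56 = 758.
  i=5: a_5=12, p_5 = 12*3181 + 491 = 38663, q_5 = 12*758 + 117 = 9213.
  i=6: a_6=6, p_6 = 6*38663 + 3181 = 235159, q_6 = 6*9213 + 758 = 56036.

4/1, 21/5, 235/56, 491/117, 3181/758, 38663/9213, 235159/56036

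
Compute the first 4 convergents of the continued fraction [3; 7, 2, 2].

Using the convergent recurrence p_i = a_i*p_{i-1} + p_{i-2}, q_i = a_i*q_{i-1} + q_{i-2} with p_{-2}=0, p_{-1}=1, q_{-2}=1, q_{-1}=0:
  i=0: a_0=3, p_0 = 3*1 + 0 = 3, q_0 = 3*0 + 1 = 1.
  i=1: a_1=7, p_1 = 7*3 + 1 = 22, q_1 = 7*1 + 0 = 7.
  i=2: a_2=2, p_2 = 2*22 + 3 = 47, q_2 = 2*7 + 1 = 15.
  i=3: a_3=2, p_3 = 2*47 + 22 = 116, q_3 = 2*15 + 7 = 37.

3/1, 22/7, 47/15, 116/37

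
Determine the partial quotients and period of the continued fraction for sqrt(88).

[9; (2, 1, 1, 1, 2, 18)]

Write x_i = (sqrt(88) + m_i)/d_i with (m_0, d_0) = (0, 1). a_0 = floor(sqrt(88)) = 9, since 9^2 = 81 <= 88 < 100 = 10^2.
Iterate m_{i+1} = d_i*a_i - m_i, d_{i+1} = (88 - m_{i+1}^2)/d_i, a_{i+1} = floor((a_0 + m_{i+1})/d_{i+1}):
  m_1 = 1*9 - 0 = 9, d_1 = (88 - 9^2)/1 = 7/1 = 7, a_1 = floor((9 + 9)/7) = 2.
  m_2 = 7*2 - 9 = 5, d_2 = (88 - 5^2)/7 = 63/7 = 9, a_2 = floor((9 + 5)/9) = 1.
  m_3 = 9*1 - 5 = 4, d_3 = (88 - 4^2)/9 = 72/9 = 8, a_3 = floor((9 + 4)/8) = 1.
  m_4 = 8*1 - 4 = 4, d_4 = (88 - 4^2)/8 = 72/8 = 9, a_4 = floor((9 + 4)/9) = 1.
  m_5 = 9*1 - 4 = 5, d_5 = (88 - 5^2)/9 = 63/9 = 7, a_5 = floor((9 + 5)/7) = 2.
  m_6 = 7*2 - 5 = 9, d_6 = (88 - 9^2)/7 = 7/7 = 1, a_6 = floor((9 + 9)/1) = 18.
  m_7 = 1*18 - 9 = 9, d_7 = (88 - 9^2)/1 = 7/1 = 7: (m_7, d_7) = (m_1, d_1) = (9, 7), so from here the quotients repeat a_1, ..., a_6; the period length is 6.
Hence the expansion of sqrt(88) is a_0 = 9 followed by the repeating block 2, 1, 1, 1, 2, 18 (period 6).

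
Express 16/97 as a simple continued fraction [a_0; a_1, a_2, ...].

[0; 6, 16]

Run the Euclidean algorithm on 16 and 97; the successive quotients are the partial quotients a_0, a_1, ... (each step inverts the fractional part left over by the previous one):
  16 = 0*97 + 16, so a_0 = 0.
  97 = 6*16 + 1, so a_1 = 6.
  16 = 16*1 + 0, so a_2 = 16.
The remainder reaches 0 after 3 divisions, so the expansion has 3 partial quotients, read off in order.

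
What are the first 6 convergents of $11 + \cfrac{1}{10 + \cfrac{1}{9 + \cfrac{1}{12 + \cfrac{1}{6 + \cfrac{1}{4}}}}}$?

11/1, 111/10, 1010/91, 12231/1102, 74396/6703, 309815/27914

Using the convergent recurrence p_i = a_i*p_{i-1} + p_{i-2}, q_i = a_i*q_{i-1} + q_{i-2} with p_{-2}=0, p_{-1}=1, q_{-2}=1, q_{-1}=0:
  i=0: a_0=11, p_0 = 11*1 + 0 = 11, q_0 = 11*0 + 1 = 1.
  i=1: a_1=10, p_1 = 10*11 + 1 = 111, q_1 = 10*1 + 0 = 10.
  i=2: a_2=9, p_2 = 9*111 + 11 = 1010, q_2 = 9*10 + 1 = 91.
  i=3: a_3=12, p_3 = 12*1010 + 111 = 12231, q_3 = 12*91 + 10 = 1102.
  i=4: a_4=6, p_4 = 6*12231 + 1010 = 74396, q_4 = 6*1102 + 91 = 6703.
  i=5: a_5=4, p_5 = 4*74396 + 12231 = 309815, q_5 = 4*6703 + 1102 = 27914.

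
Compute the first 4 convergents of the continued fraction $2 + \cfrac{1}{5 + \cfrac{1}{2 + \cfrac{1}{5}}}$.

Using the convergent recurrence p_i = a_i*p_{i-1} + p_{i-2}, q_i = a_i*q_{i-1} + q_{i-2} with p_{-2}=0, p_{-1}=1, q_{-2}=1, q_{-1}=0:
  i=0: a_0=2, p_0 = 2*1 + 0 = 2, q_0 = 2*0 + 1 = 1.
  i=1: a_1=5, p_1 = 5*2 + 1 = 11, q_1 = 5*1 + 0 = 5.
  i=2: a_2=2, p_2 = 2*11 + 2 = 24, q_2 = 2*5 + 1 = 11.
  i=3: a_3=5, p_3 = 5*24 + 11 = 131, q_3 = 5*11 + 5 = 60.

2/1, 11/5, 24/11, 131/60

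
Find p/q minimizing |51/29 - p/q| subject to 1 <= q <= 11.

7/4

Expand x = 51/29 as a continued fraction with the Euclidean algorithm:
  51 = 1*29 + 22, so a_0 = 1.
  29 = 1*22 + 7, so a_1 = 1.
  22 = 3*7 + 1, so a_2 = 3.
  7 = 7*1 + 0, so a_3 = 7.
so x = [1; 1, 3, 7].
Convergents (p_i = a_i*p_{i-1} + p_{i-2}, q_i = a_i*q_{i-1} + q_{i-2} with p_{-2}=0, p_{-1}=1, q_{-2}=1, q_{-1}=0), until the denominator exceeds 11:
  i=0: a_0=1, p_0 = 1*1 + 0 = 1, q_0 = 1*0 + 1 = 1.
  i=1: a_1=1, p_1 = 1*1 + 1 = 2, q_1 = 1*1 + 0 = 1.
  i=2: a_2=3, p_2 = 3*2 + 1 = 7, q_2 = 3*1 + 1 = 4.
  i=3: a_3=7, p_3 = 7*7 + 2 = 51, q_3 = 7*4 + 1 = 29.
q_3 = 29 > 11, so the last convergent with denominator <= 11 is p_2/q_2 = 7/4.
The closest fraction with denominator <= 11 is either p_2/q_2 or the intermediate fraction (k*p_2 + p_1)/(k*q_2 + q_1) with the largest k >= 1 whose denominator stays <= 11; these approach x as k grows, and every other convergent or intermediate fraction in range is farther away.
Largest k: floor((11 - q_1)/q_2) = floor((11 - 1)/4) = 2.
That gives (2*7 + 2)/(2*4 + 1) = 16/9.
Compare the errors: |x - 7/4| = |51*4 - 7*29|/(29*4) = 1/116, and |x - 16/9| = |51*9 - 16*29|/(29*9) = 5/261.
Cross-multiplying, 1*261 = 261 < 580 = 5*116, so 1/116 is smaller: the convergent 7/4 is closer to x than 16/9.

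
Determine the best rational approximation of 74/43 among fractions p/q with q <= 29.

Expand x = 74/43 as a continued fraction with the Euclidean algorithm:
  74 = 1*43 + 31, so a_0 = 1.
  43 = 1*31 + 12, so a_1 = 1.
  31 = 2*12 + 7, so a_2 = 2.
  12 = 1*7 + 5, so a_3 = 1.
  7 = 1*5 + 2, so a_4 = 1.
  5 = 2*2 + 1, so a_5 = 2.
  2 = 2*1 + 0, so a_6 = 2.
so x = [1; 1, 2, 1, 1, 2, 2].
Convergents (p_i = a_i*p_{i-1} + p_{i-2}, q_i = a_i*q_{i-1} + q_{i-2} with p_{-2}=0, p_{-1}=1, q_{-2}=1, q_{-1}=0), until the denominator exceeds 29:
  i=0: a_0=1, p_0 = 1*1 + 0 = 1, q_0 = 1*0 + 1 = 1.
  i=1: a_1=1, p_1 = 1*1 + 1 = 2, q_1 = 1*1 + 0 = 1.
  i=2: a_2=2, p_2 = 2*2 + 1 = 5, q_2 = 2*1 + 1 = 3.
  i=3: a_3=1, p_3 = 1*5 + 2 = 7, q_3 = 1*3 + 1 = 4.
  i=4: a_4=1, p_4 = 1*7 + 5 = 12, q_4 = 1*4 + 3 = 7.
  i=5: a_5=2, p_5 = 2*12 + 7 = 31, q_5 = 2*7 + 4 = 18.
  i=6: a_6=2, p_6 = 2*31 + 12 = 74, q_6 = 2*18 + 7 = 43.
q_6 = 43 > 29, so the last convergent with denominator <= 29 is p_5/q_5 = 31/18.
The closest fraction with denominator <= 29 is either p_5/q_5 or the intermediate fraction (k*p_5 + p_4)/(k*q_5 + q_4) with the largest k >= 1 whose denominator stays <= 29; these approach x as k grows, and every other convergent or intermediate fraction in range is farther away.
Largest k: floor((29 - q_4)/q_5) = floor((29 - 7)/18) = 1.
That gives (1*31 + 12)/(1*18 + 7) = 43/25.
Compare the errors: |x - 31/18| = |74*18 - 31*43|/(43*18) = 1/774, and |x - 43/25| = |74*25 - 43*43|/(43*25) = 1/1075.
Cross-multiplying, 1*774 = 774 < 1075 = 1*1075, so 1/1075 is smaller: the intermediate fraction 43/25 is closer to x than 31/18.

43/25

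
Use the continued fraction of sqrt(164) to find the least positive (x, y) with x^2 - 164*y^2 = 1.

First expand sqrt(164) as a continued fraction. With x_i = (sqrt(164) + m_i)/d_i and (m_0, d_0) = (0, 1): a_0 = floor(sqrt(164)) = 12, since 12^2 = 144 <= 164 < 169 = 13^2.
Iterate m_{i+1} = d_i*a_i - m_i, d_{i+1} = (164 - m_{i+1}^2)/d_i, a_{i+1} = floor((a_0 + m_{i+1})/d_{i+1}):
  m_1 = 1*12 - 0 = 12, d_1 = (164 - 12^2)/1 = 20/1 = 20, a_1 = floor((12 + 12)/20) = 1.
  m_2 = 20*1 - 12 = 8, d_2 = (164 - 8^2)/20 = 100/20 = 5, a_2 = floor((12 + 8)/5) = 4.
  m_3 = 5*4 - 8 = 12, d_3 = (164 - 12^2)/5 = 20/5 = 4, a_3 = floor((12 + 12)/4) = 6.
  m_4 = 4*6 - 12 = 12, d_4 = (164 - 12^2)/4 = 20/4 = 5, a_4 = floor((12 + 12)/5) = 4.
  m_5 = 5*4 - 12 = 8, d_5 = (164 - 8^2)/5 = 100/5 = 20, a_5 = floor((12 + 8)/20) = 1.
  m_6 = 20*1 - 8 = 12, d_6 = (164 - 12^2)/20 = 20/20 = 1, a_6 = floor((12 + 12)/1) = 24.
  m_7 = 1*24 - 12 = 12, d_7 = (164 - 12^2)/1 = 20/1 = 20: (m_7, d_7) = (m_1, d_1) = (12, 20), so from here the quotients repeat a_1, ..., a_6; the period length is 6.
So sqrt(164) = [12; (1, 4, 6, 4, 1, 24)] with period length k = 6.
k is even, so the fundamental solution of x^2 - 164y^2 = 1 is (p_{k-1}, q_{k-1}) = (p_5, q_5); compute convergents through index 5.
Convergents (p_i = a_i*p_{i-1} + p_{i-2}, q_i = a_i*q_{i-1} + q_{i-2} with p_{-2}=0, p_{-1}=1, q_{-2}=1, q_{-1}=0):
  i=0: a_0=12, p_0 = 12*1 + 0 = 12, q_0 = 12*0 + 1 = 1.
  i=1: a_1=1, p_1 = 1*12 + 1 = 13, q_1 = 1*1 + 0 = 1.
  i=2: a_2=4, p_2 = 4*13 + 12 = 64, q_2 = 4*1 + 1 = 5.
  i=3: a_3=6, p_3 = 6*64 + 13 = 397, q_3 = 6*5 + 1 = 31.
  i=4: a_4=4, p_4 = 4*397 + 64 = 1652, q_4 = 4*31 + 5 = 129.
  i=5: a_5=1, p_5 = 1*1652 + 397 = 2049, q_5 = 1*129 + 31 = 160.
Check: 2049^2 - 164*160^2 = 4198401 - 4198400 = 1, so (x, y) = (2049, 160) solves the equation, and by the theorem it is the least positive solution.

(x, y) = (2049, 160)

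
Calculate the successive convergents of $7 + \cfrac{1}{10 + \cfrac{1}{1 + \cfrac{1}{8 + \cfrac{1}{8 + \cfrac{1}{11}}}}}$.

7/1, 71/10, 78/11, 695/98, 5638/795, 62713/8843

Using the convergent recurrence p_i = a_i*p_{i-1} + p_{i-2}, q_i = a_i*q_{i-1} + q_{i-2} with p_{-2}=0, p_{-1}=1, q_{-2}=1, q_{-1}=0:
  i=0: a_0=7, p_0 = 7*1 + 0 = 7, q_0 = 7*0 + 1 = 1.
  i=1: a_1=10, p_1 = 10*7 + 1 = 71, q_1 = 10*1 + 0 = 10.
  i=2: a_2=1, p_2 = 1*71 + 7 = 78, q_2 = 1*10 + 1 = 11.
  i=3: a_3=8, p_3 = 8*78 + 71 = 695, q_3 = 8*11 + 10 = 98.
  i=4: a_4=8, p_4 = 8*695 + 78 = 5638, q_4 = 8*98 + 11 = 795.
  i=5: a_5=11, p_5 = 11*5638 + 695 = 62713, q_5 = 11*795 + 98 = 8843.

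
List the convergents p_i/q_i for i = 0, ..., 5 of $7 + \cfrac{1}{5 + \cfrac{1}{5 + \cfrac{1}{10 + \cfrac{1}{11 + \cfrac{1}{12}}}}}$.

7/1, 36/5, 187/26, 1906/265, 21153/2941, 255742/35557

Using the convergent recurrence p_i = a_i*p_{i-1} + p_{i-2}, q_i = a_i*q_{i-1} + q_{i-2} with p_{-2}=0, p_{-1}=1, q_{-2}=1, q_{-1}=0:
  i=0: a_0=7, p_0 = 7*1 + 0 = 7, q_0 = 7*0 + 1 = 1.
  i=1: a_1=5, p_1 = 5*7 + 1 = 36, q_1 = 5*1 + 0 = 5.
  i=2: a_2=5, p_2 = 5*36 + 7 = 187, q_2 = 5*5 + 1 = 26.
  i=3: a_3=10, p_3 = 10*187 + 36 = 1906, q_3 = 10*26 + 5 = 265.
  i=4: a_4=11, p_4 = 11*1906 + 187 = 21153, q_4 = 11*265 + 26 = 2941.
  i=5: a_5=12, p_5 = 12*21153 + 1906 = 255742, q_5 = 12*2941 + 265 = 35557.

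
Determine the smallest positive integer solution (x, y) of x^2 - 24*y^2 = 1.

First expand sqrt(24) as a continued fraction. With x_i = (sqrt(24) + m_i)/d_i and (m_0, d_0) = (0, 1): a_0 = floor(sqrt(24)) = 4, since 4^2 = 16 <= 24 < 25 = 5^2.
Iterate m_{i+1} = d_i*a_i - m_i, d_{i+1} = (24 - m_{i+1}^2)/d_i, a_{i+1} = floor((a_0 + m_{i+1})/d_{i+1}):
  m_1 = 1*4 - 0 = 4, d_1 = (24 - 4^2)/1 = 8/1 = 8, a_1 = floor((4 + 4)/8) = 1.
  m_2 = 8*1 - 4 = 4, d_2 = (24 - 4^2)/8 = 8/8 = 1, a_2 = floor((4 + 4)/1) = 8.
  m_3 = 1*8 - 4 = 4, d_3 = (24 - 4^2)/1 = 8/1 = 8: (m_3, d_3) = (m_1, d_1) = (4, 8), so from here the quotients repeat a_1, a_2; the period length is 2.
So sqrt(24) = [4; (1, 8)] with period length k = 2.
k is even, so the fundamental solution of x^2 - 24y^2 = 1 is (p_{k-1}, q_{k-1}) = (p_1, q_1); compute convergents through index 1.
Convergents (p_i = a_i*p_{i-1} + p_{i-2}, q_i = a_i*q_{i-1} + q_{i-2} with p_{-2}=0, p_{-1}=1, q_{-2}=1, q_{-1}=0):
  i=0: a_0=4, p_0 = 4*1 + 0 = 4, q_0 = 4*0 + 1 = 1.
  i=1: a_1=1, p_1 = 1*4 + 1 = 5, q_1 = 1*1 + 0 = 1.
Check: 5^2 - 24*1^2 = 25 - 24 = 1, so (x, y) = (5, 1) solves the equation, and by the theorem it is the least positive solution.

(x, y) = (5, 1)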